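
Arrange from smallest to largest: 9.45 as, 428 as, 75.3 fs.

9.45 as = 0.00000000000000000945 s
428 as = 0.000000000000000428 s
75.3 fs = 0.0000000000000753 s

9.45 as < 428 as < 75.3 fs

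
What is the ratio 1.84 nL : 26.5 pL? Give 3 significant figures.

(1.84 × 10^-9) / (26.5 × 10^-12) = 0.06943 × 10^3

69.4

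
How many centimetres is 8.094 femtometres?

femto = 10^-15, centi = 10^-2; factor is 10^-13.
8.094 × 10^-13 = 0.0000000000008094

0.0000000000008094 centimetres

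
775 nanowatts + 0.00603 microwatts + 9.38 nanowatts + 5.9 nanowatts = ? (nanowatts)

796.31 nanowatts

In nanowatts:
  775 nanowatts → 775
  0.00603 microwatts = 0.00603e3 nanowatts = 6.03
  9.38 nanowatts → 9.38
  5.9 nanowatts → 5.9
Sum: 775 + 6.03 + 9.38 + 5.9 = 796.31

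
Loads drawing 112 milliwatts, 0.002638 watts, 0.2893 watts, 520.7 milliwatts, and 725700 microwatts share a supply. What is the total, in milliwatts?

1650.338 milliwatts

In milliwatts:
  112 milliwatts → 112
  0.002638 watts = 0.002638e3 milliwatts = 2.638
  0.2893 watts = 0.2893e3 milliwatts = 289.3
  520.7 milliwatts → 520.7
  725700 microwatts = 725700e-3 milliwatts = 725.7
Sum: 112 + 2.638 + 289.3 + 520.7 + 725.7 = 1650.338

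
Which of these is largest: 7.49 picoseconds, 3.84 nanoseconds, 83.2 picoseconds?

3.84 nanoseconds

7.49 picoseconds = 0.00000000000749 seconds
3.84 nanoseconds = 0.00000000384 seconds
83.2 picoseconds = 0.0000000000832 seconds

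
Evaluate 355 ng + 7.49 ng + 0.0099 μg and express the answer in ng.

372.39 ng

In ng:
  355 ng → 355
  7.49 ng → 7.49
  0.0099 μg = 0.0099e3 ng = 9.9
Sum: 355 + 7.49 + 9.9 = 372.39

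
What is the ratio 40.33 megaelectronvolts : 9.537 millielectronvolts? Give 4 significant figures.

4229000000

(40.33 × 10⁶) / (9.537 × 10⁻³) = 4.2288 × 10⁹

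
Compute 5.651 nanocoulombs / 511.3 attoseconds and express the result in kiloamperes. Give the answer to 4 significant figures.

(5.651 × 10^-9) / (511.3 × 10^-18) = 0.0110522 × 10^9 A

11050 kiloamperes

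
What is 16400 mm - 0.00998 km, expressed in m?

In m:
  16400 mm = 16400 × 10^-3 m = 16.4
  0.00998 km = 0.00998 × 10^3 m = 9.98
Difference: 16.4 - 9.98 = 6.42

6.42 m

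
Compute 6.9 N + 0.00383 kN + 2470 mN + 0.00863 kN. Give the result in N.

21.83 N

In N:
  6.9 N → 6.9
  0.00383 kN = 0.00383 × 10³ N = 3.83
  2470 mN = 2470 × 10⁻³ N = 2.47
  0.00863 kN = 0.00863 × 10³ N = 8.63
Sum: 6.9 + 3.83 + 2.47 + 8.63 = 21.83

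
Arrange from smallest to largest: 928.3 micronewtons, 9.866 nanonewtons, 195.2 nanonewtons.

928.3 micronewtons = 0.0009283 newtons
9.866 nanonewtons = 0.000000009866 newtons
195.2 nanonewtons = 0.0000001952 newtons

9.866 nanonewtons < 195.2 nanonewtons < 928.3 micronewtons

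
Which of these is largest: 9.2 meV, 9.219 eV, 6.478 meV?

9.219 eV

9.2 meV = 0.0092 eV
9.219 eV = 9.219 eV
6.478 meV = 0.006478 eV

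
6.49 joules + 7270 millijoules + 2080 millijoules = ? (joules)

In joules:
  6.49 joules → 6.49
  7270 millijoules = 7270e-3 joules = 7.27
  2080 millijoules = 2080e-3 joules = 2.08
Sum: 6.49 + 7.27 + 2.08 = 15.84

15.84 joules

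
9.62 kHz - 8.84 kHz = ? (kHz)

0.78 kHz

In kHz:
  9.62 kHz → 9.62
  8.84 kHz → 8.84
Difference: 9.62 - 8.84 = 0.78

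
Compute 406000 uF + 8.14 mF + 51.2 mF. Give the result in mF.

465.34 mF

In mF:
  406000 uF = 406000 × 10^-3 mF = 406
  8.14 mF → 8.14
  51.2 mF → 51.2
Sum: 406 + 8.14 + 51.2 = 465.34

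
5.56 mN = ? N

milli = 10^-3, (no prefix) = 10^0; factor is 10^-3.
5.56 × 10^-3 = 0.00556

0.00556 N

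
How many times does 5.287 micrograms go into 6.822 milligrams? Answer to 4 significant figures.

1290

(6.822 × 10⁻³) / (5.287 × 10⁻⁶) = 1.2903 × 10³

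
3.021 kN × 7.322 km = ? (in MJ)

22.119762 MJ

3.021 × 10^3 × 7.322 × 10^3 = 22.119762 × 10^6 J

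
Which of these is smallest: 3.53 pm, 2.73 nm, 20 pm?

3.53 pm = 0.00000000000353 m
2.73 nm = 0.00000000273 m
20 pm = 0.00000000002 m

3.53 pm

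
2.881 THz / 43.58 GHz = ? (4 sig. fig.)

66.11

(2.881 × 10¹²) / (43.58 × 10⁹) = 0.066108 × 10³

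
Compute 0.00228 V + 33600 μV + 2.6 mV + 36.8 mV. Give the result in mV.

In mV:
  0.00228 V = 0.00228 × 10^3 mV = 2.28
  33600 μV = 33600 × 10^-3 mV = 33.6
  2.6 mV → 2.6
  36.8 mV → 36.8
Sum: 2.28 + 33.6 + 2.6 + 36.8 = 75.28

75.28 mV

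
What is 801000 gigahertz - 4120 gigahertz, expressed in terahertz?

In terahertz:
  801000 gigahertz = 801000e-3 terahertz = 801
  4120 gigahertz = 4120e-3 terahertz = 4.12
Difference: 801 - 4.12 = 796.88

796.88 terahertz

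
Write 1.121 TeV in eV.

1121000000000 eV

tera = 1e12, (no prefix) = 1e0; factor is 1e12.
1.121 × 1e12 = 1121000000000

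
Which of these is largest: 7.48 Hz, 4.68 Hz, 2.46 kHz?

2.46 kHz

7.48 Hz = 7.48 Hz
4.68 Hz = 4.68 Hz
2.46 kHz = 2460 Hz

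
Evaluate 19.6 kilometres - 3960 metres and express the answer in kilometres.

15.64 kilometres

In kilometres:
  19.6 kilometres → 19.6
  3960 metres = 3960 × 10⁻³ kilometres = 3.96
Difference: 19.6 - 3.96 = 15.64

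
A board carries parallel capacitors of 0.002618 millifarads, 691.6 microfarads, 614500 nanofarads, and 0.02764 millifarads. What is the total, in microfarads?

In microfarads:
  0.002618 millifarads = 0.002618 × 10^3 microfarads = 2.618
  691.6 microfarads → 691.6
  614500 nanofarads = 614500 × 10^-3 microfarads = 614.5
  0.02764 millifarads = 0.02764 × 10^3 microfarads = 27.64
Sum: 2.618 + 691.6 + 614.5 + 27.64 = 1336.358

1336.358 microfarads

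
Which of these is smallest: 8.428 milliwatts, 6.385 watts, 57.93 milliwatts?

8.428 milliwatts

8.428 milliwatts = 0.008428 watts
6.385 watts = 6.385 watts
57.93 milliwatts = 0.05793 watts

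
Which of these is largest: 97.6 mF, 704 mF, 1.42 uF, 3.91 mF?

97.6 mF = 0.0976 F
704 mF = 0.704 F
1.42 uF = 0.00000142 F
3.91 mF = 0.00391 F

704 mF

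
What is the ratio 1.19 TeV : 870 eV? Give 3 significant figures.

(1.19 × 10^12) / (870) = 0.001368 × 10^12

1370000000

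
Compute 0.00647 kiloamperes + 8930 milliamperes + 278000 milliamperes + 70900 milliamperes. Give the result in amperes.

364.3 amperes

In amperes:
  0.00647 kiloamperes = 0.00647 × 10³ amperes = 6.47
  8930 milliamperes = 8930 × 10⁻³ amperes = 8.93
  278000 milliamperes = 278000 × 10⁻³ amperes = 278
  70900 milliamperes = 70900 × 10⁻³ amperes = 70.9
Sum: 6.47 + 8.93 + 278 + 70.9 = 364.3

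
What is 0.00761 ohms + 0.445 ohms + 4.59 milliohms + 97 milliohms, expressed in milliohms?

In milliohms:
  0.00761 ohms = 0.00761 × 10³ milliohms = 7.61
  0.445 ohms = 0.445 × 10³ milliohms = 445
  4.59 milliohms → 4.59
  97 milliohms → 97
Sum: 7.61 + 445 + 4.59 + 97 = 554.2

554.2 milliohms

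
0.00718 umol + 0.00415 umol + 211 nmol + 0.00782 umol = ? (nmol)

230.15 nmol

In nmol:
  0.00718 umol = 0.00718 × 10³ nmol = 7.18
  0.00415 umol = 0.00415 × 10³ nmol = 4.15
  211 nmol → 211
  0.00782 umol = 0.00782 × 10³ nmol = 7.82
Sum: 7.18 + 4.15 + 211 + 7.82 = 230.15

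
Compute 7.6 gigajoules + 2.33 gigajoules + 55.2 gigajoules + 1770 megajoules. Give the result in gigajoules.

66.9 gigajoules

In gigajoules:
  7.6 gigajoules → 7.6
  2.33 gigajoules → 2.33
  55.2 gigajoules → 55.2
  1770 megajoules = 1770 × 10^-3 gigajoules = 1.77
Sum: 7.6 + 2.33 + 55.2 + 1.77 = 66.9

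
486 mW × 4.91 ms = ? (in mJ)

486e-3 × 4.91e-3 = 2386.26e-6 J

2.38626 mJ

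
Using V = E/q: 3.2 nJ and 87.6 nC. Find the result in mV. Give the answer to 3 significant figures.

(3.2 × 10^-9) / (87.6 × 10^-9) = 0.03653 V

36.5 mV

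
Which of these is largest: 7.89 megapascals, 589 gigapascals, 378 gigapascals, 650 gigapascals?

650 gigapascals

7.89 megapascals = 7890000 pascals
589 gigapascals = 589000000000 pascals
378 gigapascals = 378000000000 pascals
650 gigapascals = 650000000000 pascals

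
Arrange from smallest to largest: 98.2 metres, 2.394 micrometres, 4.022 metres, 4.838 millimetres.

2.394 micrometres < 4.838 millimetres < 4.022 metres < 98.2 metres

98.2 metres = 98.2 metres
2.394 micrometres = 0.000002394 metres
4.022 metres = 4.022 metres
4.838 millimetres = 0.004838 metres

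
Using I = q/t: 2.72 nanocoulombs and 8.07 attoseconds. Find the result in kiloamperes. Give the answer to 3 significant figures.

337000 kiloamperes

(2.72e-9) / (8.07e-18) = 0.33705e9 A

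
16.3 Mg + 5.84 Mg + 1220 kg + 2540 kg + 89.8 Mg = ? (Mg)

115.7 Mg

In Mg:
  16.3 Mg → 16.3
  5.84 Mg → 5.84
  1220 kg = 1220e-3 Mg = 1.22
  2540 kg = 2540e-3 Mg = 2.54
  89.8 Mg → 89.8
Sum: 16.3 + 5.84 + 1.22 + 2.54 + 89.8 = 115.7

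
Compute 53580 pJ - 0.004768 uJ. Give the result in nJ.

48.812 nJ

In nJ:
  53580 pJ = 53580e-3 nJ = 53.58
  0.004768 uJ = 0.004768e3 nJ = 4.768
Difference: 53.58 - 4.768 = 48.812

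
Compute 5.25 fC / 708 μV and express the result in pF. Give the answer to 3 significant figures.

7.42 pF

(5.25 × 10⁻¹⁵) / (708 × 10⁻⁶) = 0.0074153 × 10⁻⁹ F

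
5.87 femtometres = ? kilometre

femto = 10⁻¹⁵, kilo = 10³; factor is 10⁻¹⁸.
5.87 × 10⁻¹⁸ = 0.00000000000000000587

0.00000000000000000587 kilometres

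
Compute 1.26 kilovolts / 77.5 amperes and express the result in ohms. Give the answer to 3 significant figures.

16.3 ohms

(1.26 × 10³) / (77.5) = 0.016258 × 10³ Ω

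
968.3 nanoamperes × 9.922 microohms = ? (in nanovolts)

0.0096074726 nanovolts

968.3 × 10^-9 × 9.922 × 10^-6 = 9607.4726 × 10^-15 V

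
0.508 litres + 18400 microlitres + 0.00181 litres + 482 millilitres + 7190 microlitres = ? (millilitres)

1017.4 millilitres

In millilitres:
  0.508 litres = 0.508 × 10³ millilitres = 508
  18400 microlitres = 18400 × 10⁻³ millilitres = 18.4
  0.00181 litres = 0.00181 × 10³ millilitres = 1.81
  482 millilitres → 482
  7190 microlitres = 7190 × 10⁻³ millilitres = 7.19
Sum: 508 + 18.4 + 1.81 + 482 + 7.19 = 1017.4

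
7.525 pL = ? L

0.000000000007525 L

pico = 10^-12, (no prefix) = 10^0; factor is 10^-12.
7.525 × 10^-12 = 0.000000000007525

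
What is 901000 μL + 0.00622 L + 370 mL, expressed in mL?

1277.22 mL

In mL:
  901000 μL = 901000 × 10⁻³ mL = 901
  0.00622 L = 0.00622 × 10³ mL = 6.22
  370 mL → 370
Sum: 901 + 6.22 + 370 = 1277.22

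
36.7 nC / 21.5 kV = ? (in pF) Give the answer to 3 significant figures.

1.71 pF

(36.7 × 10^-9) / (21.5 × 10^3) = 1.707 × 10^-12 F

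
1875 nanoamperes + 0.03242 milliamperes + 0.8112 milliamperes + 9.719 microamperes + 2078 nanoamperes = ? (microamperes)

In microamperes:
  1875 nanoamperes = 1875e-3 microamperes = 1.875
  0.03242 milliamperes = 0.03242e3 microamperes = 32.42
  0.8112 milliamperes = 0.8112e3 microamperes = 811.2
  9.719 microamperes → 9.719
  2078 nanoamperes = 2078e-3 microamperes = 2.078
Sum: 1.875 + 32.42 + 811.2 + 9.719 + 2.078 = 857.292

857.292 microamperes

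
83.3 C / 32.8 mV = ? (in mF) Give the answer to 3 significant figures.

2540000 mF

(83.3) / (32.8e-3) = 2.5396e3 F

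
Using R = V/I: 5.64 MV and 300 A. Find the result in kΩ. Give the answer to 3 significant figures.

(5.64e6) / (300) = 0.0188e6 Ω

18.8 kΩ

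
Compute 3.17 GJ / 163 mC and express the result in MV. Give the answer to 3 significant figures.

19400 MV

(3.17 × 10⁹) / (163 × 10⁻³) = 0.019448 × 10¹² V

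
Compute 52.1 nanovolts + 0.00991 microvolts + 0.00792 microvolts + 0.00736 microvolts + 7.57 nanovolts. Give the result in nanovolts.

84.86 nanovolts

In nanovolts:
  52.1 nanovolts → 52.1
  0.00991 microvolts = 0.00991 × 10³ nanovolts = 9.91
  0.00792 microvolts = 0.00792 × 10³ nanovolts = 7.92
  0.00736 microvolts = 0.00736 × 10³ nanovolts = 7.36
  7.57 nanovolts → 7.57
Sum: 52.1 + 9.91 + 7.92 + 7.36 + 7.57 = 84.86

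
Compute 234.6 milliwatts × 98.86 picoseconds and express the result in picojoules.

234.6 × 10^-3 × 98.86 × 10^-12 = 23192.556 × 10^-15 J

23.192556 picojoules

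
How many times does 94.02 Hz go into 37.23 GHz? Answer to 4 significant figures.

(37.23 × 10^9) / (94.02) = 0.39598 × 10^9

396000000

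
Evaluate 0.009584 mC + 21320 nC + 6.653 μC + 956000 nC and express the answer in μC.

In μC:
  0.009584 mC = 0.009584 × 10^3 μC = 9.584
  21320 nC = 21320 × 10^-3 μC = 21.32
  6.653 μC → 6.653
  956000 nC = 956000 × 10^-3 μC = 956
Sum: 9.584 + 21.32 + 6.653 + 956 = 993.557

993.557 μC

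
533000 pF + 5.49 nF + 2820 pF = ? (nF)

In nF:
  533000 pF = 533000 × 10⁻³ nF = 533
  5.49 nF → 5.49
  2820 pF = 2820 × 10⁻³ nF = 2.82
Sum: 533 + 5.49 + 2.82 = 541.31

541.31 nF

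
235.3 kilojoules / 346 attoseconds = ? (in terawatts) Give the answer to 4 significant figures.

680100000 terawatts

(235.3 × 10³) / (346 × 10⁻¹⁸) = 0.680058 × 10²¹ W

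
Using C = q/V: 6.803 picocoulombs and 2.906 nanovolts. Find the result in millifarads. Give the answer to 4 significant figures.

2.341 millifarads

(6.803e-12) / (2.906e-9) = 2.34102e-3 F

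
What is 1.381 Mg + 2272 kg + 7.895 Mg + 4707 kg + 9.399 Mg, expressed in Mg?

25.654 Mg

In Mg:
  1.381 Mg → 1.381
  2272 kg = 2272 × 10⁻³ Mg = 2.272
  7.895 Mg → 7.895
  4707 kg = 4707 × 10⁻³ Mg = 4.707
  9.399 Mg → 9.399
Sum: 1.381 + 2.272 + 7.895 + 4.707 + 9.399 = 25.654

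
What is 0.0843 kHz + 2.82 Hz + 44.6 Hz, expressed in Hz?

131.72 Hz

In Hz:
  0.0843 kHz = 0.0843 × 10³ Hz = 84.3
  2.82 Hz → 2.82
  44.6 Hz → 44.6
Sum: 84.3 + 2.82 + 44.6 = 131.72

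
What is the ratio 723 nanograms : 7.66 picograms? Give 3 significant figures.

94400

(723 × 10^-9) / (7.66 × 10^-12) = 94.39 × 10^3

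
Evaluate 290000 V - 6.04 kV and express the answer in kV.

In kV:
  290000 V = 290000e-3 kV = 290
  6.04 kV → 6.04
Difference: 290 - 6.04 = 283.96

283.96 kV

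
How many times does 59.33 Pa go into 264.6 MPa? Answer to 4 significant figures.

(264.6 × 10⁶) / (59.33) = 4.4598 × 10⁶

4460000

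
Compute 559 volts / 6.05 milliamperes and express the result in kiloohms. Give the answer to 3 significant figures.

(559) / (6.05 × 10⁻³) = 92.397 × 10³ Ω

92.4 kiloohms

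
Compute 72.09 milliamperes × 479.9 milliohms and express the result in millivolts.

34.595991 millivolts

72.09 × 10⁻³ × 479.9 × 10⁻³ = 34595.991 × 10⁻⁶ V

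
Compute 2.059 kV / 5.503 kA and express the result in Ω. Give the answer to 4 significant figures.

(2.059e3) / (5.503e3) = 0.37416 Ω

0.3742 Ω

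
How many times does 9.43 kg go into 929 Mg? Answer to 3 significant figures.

(929 × 10^6) / (9.43 × 10^3) = 98.52 × 10^3

98500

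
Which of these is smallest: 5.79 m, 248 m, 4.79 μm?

5.79 m = 5.79 m
248 m = 248 m
4.79 μm = 0.00000479 m

4.79 μm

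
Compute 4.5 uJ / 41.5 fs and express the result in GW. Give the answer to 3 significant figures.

(4.5 × 10⁻⁶) / (41.5 × 10⁻¹⁵) = 0.10843 × 10⁹ W

0.108 GW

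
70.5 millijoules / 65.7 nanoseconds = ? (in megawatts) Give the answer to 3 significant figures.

1.07 megawatts

(70.5 × 10^-3) / (65.7 × 10^-9) = 1.0731 × 10^6 W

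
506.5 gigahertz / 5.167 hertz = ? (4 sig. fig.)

(506.5 × 10⁹) / (5.167) = 98.026 × 10⁹

98030000000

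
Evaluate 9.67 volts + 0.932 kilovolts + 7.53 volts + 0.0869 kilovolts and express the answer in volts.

1036.1 volts

In volts:
  9.67 volts → 9.67
  0.932 kilovolts = 0.932 × 10^3 volts = 932
  7.53 volts → 7.53
  0.0869 kilovolts = 0.0869 × 10^3 volts = 86.9
Sum: 9.67 + 932 + 7.53 + 86.9 = 1036.1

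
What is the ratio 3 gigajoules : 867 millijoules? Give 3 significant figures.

3460000000

(3 × 10⁹) / (867 × 10⁻³) = 0.00346 × 10¹²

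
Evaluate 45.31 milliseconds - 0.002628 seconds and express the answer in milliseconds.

In milliseconds:
  45.31 milliseconds → 45.31
  0.002628 seconds = 0.002628e3 milliseconds = 2.628
Difference: 45.31 - 2.628 = 42.682

42.682 milliseconds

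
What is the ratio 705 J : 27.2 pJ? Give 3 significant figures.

(705) / (27.2e-12) = 25.92e12

25900000000000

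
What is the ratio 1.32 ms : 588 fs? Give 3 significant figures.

(1.32 × 10^-3) / (588 × 10^-15) = 0.002245 × 10^12

2240000000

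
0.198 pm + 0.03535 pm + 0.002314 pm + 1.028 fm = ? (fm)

In fm:
  0.198 pm = 0.198 × 10^3 fm = 198
  0.03535 pm = 0.03535 × 10^3 fm = 35.35
  0.002314 pm = 0.002314 × 10^3 fm = 2.314
  1.028 fm → 1.028
Sum: 198 + 35.35 + 2.314 + 1.028 = 236.692

236.692 fm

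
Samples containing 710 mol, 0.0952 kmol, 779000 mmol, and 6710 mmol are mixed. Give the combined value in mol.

1590.91 mol

In mol:
  710 mol → 710
  0.0952 kmol = 0.0952e3 mol = 95.2
  779000 mmol = 779000e-3 mol = 779
  6710 mmol = 6710e-3 mol = 6.71
Sum: 710 + 95.2 + 779 + 6.71 = 1590.91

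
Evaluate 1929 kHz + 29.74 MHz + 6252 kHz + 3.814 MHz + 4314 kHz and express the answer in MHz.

46.049 MHz

In MHz:
  1929 kHz = 1929 × 10⁻³ MHz = 1.929
  29.74 MHz → 29.74
  6252 kHz = 6252 × 10⁻³ MHz = 6.252
  3.814 MHz → 3.814
  4314 kHz = 4314 × 10⁻³ MHz = 4.314
Sum: 1.929 + 29.74 + 6.252 + 3.814 + 4.314 = 46.049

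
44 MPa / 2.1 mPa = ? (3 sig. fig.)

21000000000

(44 × 10⁶) / (2.1 × 10⁻³) = 20.95 × 10⁹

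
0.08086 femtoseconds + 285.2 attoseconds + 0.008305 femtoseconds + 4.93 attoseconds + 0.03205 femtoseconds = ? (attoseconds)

In attoseconds:
  0.08086 femtoseconds = 0.08086e3 attoseconds = 80.86
  285.2 attoseconds → 285.2
  0.008305 femtoseconds = 0.008305e3 attoseconds = 8.305
  4.93 attoseconds → 4.93
  0.03205 femtoseconds = 0.03205e3 attoseconds = 32.05
Sum: 80.86 + 285.2 + 8.305 + 4.93 + 32.05 = 411.345

411.345 attoseconds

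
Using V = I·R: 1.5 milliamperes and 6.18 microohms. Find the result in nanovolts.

1.5e-3 × 6.18e-6 = 9.27e-9 V

9.27 nanovolts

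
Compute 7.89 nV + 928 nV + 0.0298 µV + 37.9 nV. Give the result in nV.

In nV:
  7.89 nV → 7.89
  928 nV → 928
  0.0298 µV = 0.0298 × 10³ nV = 29.8
  37.9 nV → 37.9
Sum: 7.89 + 928 + 29.8 + 37.9 = 1003.59

1003.59 nV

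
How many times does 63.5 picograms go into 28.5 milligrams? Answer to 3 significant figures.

449000000

(28.5e-3) / (63.5e-12) = 0.4488e9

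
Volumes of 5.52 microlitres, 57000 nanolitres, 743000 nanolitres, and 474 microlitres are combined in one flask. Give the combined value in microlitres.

In microlitres:
  5.52 microlitres → 5.52
  57000 nanolitres = 57000 × 10⁻³ microlitres = 57
  743000 nanolitres = 743000 × 10⁻³ microlitres = 743
  474 microlitres → 474
Sum: 5.52 + 57 + 743 + 474 = 1279.52

1279.52 microlitres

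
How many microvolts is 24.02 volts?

(no prefix) = 1e0, micro = 1e-6; factor is 1e6.
24.02 × 1e6 = 24020000

24020000 microvolts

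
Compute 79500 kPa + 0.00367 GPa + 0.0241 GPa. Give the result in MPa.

107.27 MPa

In MPa:
  79500 kPa = 79500 × 10^-3 MPa = 79.5
  0.00367 GPa = 0.00367 × 10^3 MPa = 3.67
  0.0241 GPa = 0.0241 × 10^3 MPa = 24.1
Sum: 79.5 + 3.67 + 24.1 = 107.27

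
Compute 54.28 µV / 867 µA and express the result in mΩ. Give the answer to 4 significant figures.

62.61 mΩ

(54.28e-6) / (867e-6) = 0.0626067 Ω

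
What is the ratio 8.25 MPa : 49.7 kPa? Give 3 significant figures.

166

(8.25 × 10^6) / (49.7 × 10^3) = 0.166 × 10^3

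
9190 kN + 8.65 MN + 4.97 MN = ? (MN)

22.81 MN

In MN:
  9190 kN = 9190e-3 MN = 9.19
  8.65 MN → 8.65
  4.97 MN → 4.97
Sum: 9.19 + 8.65 + 4.97 = 22.81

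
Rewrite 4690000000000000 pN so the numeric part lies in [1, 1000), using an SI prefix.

4.69 kN

= 4.69e3 N; 1e3 is kilo.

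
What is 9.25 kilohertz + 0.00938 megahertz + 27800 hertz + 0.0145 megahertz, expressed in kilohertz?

60.93 kilohertz

In kilohertz:
  9.25 kilohertz → 9.25
  0.00938 megahertz = 0.00938 × 10^3 kilohertz = 9.38
  27800 hertz = 27800 × 10^-3 kilohertz = 27.8
  0.0145 megahertz = 0.0145 × 10^3 kilohertz = 14.5
Sum: 9.25 + 9.38 + 27.8 + 14.5 = 60.93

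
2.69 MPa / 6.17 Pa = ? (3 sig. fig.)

(2.69e6) / (6.17) = 0.436e6

436000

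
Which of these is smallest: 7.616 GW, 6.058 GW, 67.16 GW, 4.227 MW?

4.227 MW

7.616 GW = 7616000000 W
6.058 GW = 6058000000 W
67.16 GW = 67160000000 W
4.227 MW = 4227000 W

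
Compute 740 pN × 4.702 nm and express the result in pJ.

0.00000347948 pJ

740 × 10^-12 × 4.702 × 10^-9 = 3479.48 × 10^-21 J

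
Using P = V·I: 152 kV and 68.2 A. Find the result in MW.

152e3 × 68.2 = 10366.4e3 W

10.3664 MW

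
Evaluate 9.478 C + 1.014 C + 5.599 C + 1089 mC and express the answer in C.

17.18 C

In C:
  9.478 C → 9.478
  1.014 C → 1.014
  5.599 C → 5.599
  1089 mC = 1089 × 10^-3 C = 1.089
Sum: 9.478 + 1.014 + 5.599 + 1.089 = 17.18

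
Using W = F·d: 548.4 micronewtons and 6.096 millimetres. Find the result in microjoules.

3.3430464 microjoules

548.4 × 10⁻⁶ × 6.096 × 10⁻³ = 3343.0464 × 10⁻⁹ J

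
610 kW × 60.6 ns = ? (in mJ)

610 × 10^3 × 60.6 × 10^-9 = 36966 × 10^-6 J

36.966 mJ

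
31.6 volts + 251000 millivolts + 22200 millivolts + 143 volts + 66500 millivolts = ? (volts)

In volts:
  31.6 volts → 31.6
  251000 millivolts = 251000 × 10⁻³ volts = 251
  22200 millivolts = 22200 × 10⁻³ volts = 22.2
  143 volts → 143
  66500 millivolts = 66500 × 10⁻³ volts = 66.5
Sum: 31.6 + 251 + 22.2 + 143 + 66.5 = 514.3

514.3 volts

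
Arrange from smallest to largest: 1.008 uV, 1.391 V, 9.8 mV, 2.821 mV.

1.008 uV = 0.000001008 V
1.391 V = 1.391 V
9.8 mV = 0.0098 V
2.821 mV = 0.002821 V

1.008 uV < 2.821 mV < 9.8 mV < 1.391 V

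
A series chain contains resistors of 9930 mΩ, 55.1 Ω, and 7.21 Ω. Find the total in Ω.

72.24 Ω

In Ω:
  9930 mΩ = 9930 × 10⁻³ Ω = 9.93
  55.1 Ω → 55.1
  7.21 Ω → 7.21
Sum: 9.93 + 55.1 + 7.21 = 72.24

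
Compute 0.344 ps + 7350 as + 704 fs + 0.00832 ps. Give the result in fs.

1063.67 fs

In fs:
  0.344 ps = 0.344 × 10³ fs = 344
  7350 as = 7350 × 10⁻³ fs = 7.35
  704 fs → 704
  0.00832 ps = 0.00832 × 10³ fs = 8.32
Sum: 344 + 7.35 + 704 + 8.32 = 1063.67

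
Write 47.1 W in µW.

47100000 µW

(no prefix) = 10⁰, micro = 10⁻⁶; factor is 10⁶.
47.1 × 10⁶ = 47100000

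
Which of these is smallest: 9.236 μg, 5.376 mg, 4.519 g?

9.236 μg

9.236 μg = 0.000009236 g
5.376 mg = 0.005376 g
4.519 g = 4.519 g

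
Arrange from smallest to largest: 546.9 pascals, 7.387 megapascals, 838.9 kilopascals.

546.9 pascals = 546.9 pascals
7.387 megapascals = 7387000 pascals
838.9 kilopascals = 838900 pascals

546.9 pascals < 838.9 kilopascals < 7.387 megapascals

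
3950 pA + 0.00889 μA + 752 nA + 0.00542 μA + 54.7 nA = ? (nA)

824.96 nA

In nA:
  3950 pA = 3950 × 10⁻³ nA = 3.95
  0.00889 μA = 0.00889 × 10³ nA = 8.89
  752 nA → 752
  0.00542 μA = 0.00542 × 10³ nA = 5.42
  54.7 nA → 54.7
Sum: 3.95 + 8.89 + 752 + 5.42 + 54.7 = 824.96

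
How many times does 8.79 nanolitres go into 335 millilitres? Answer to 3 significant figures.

(335 × 10^-3) / (8.79 × 10^-9) = 38.11 × 10^6

38100000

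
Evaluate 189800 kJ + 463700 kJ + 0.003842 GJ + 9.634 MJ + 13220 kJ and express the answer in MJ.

In MJ:
  189800 kJ = 189800e-3 MJ = 189.8
  463700 kJ = 463700e-3 MJ = 463.7
  0.003842 GJ = 0.003842e3 MJ = 3.842
  9.634 MJ → 9.634
  13220 kJ = 13220e-3 MJ = 13.22
Sum: 189.8 + 463.7 + 3.842 + 9.634 + 13.22 = 680.196

680.196 MJ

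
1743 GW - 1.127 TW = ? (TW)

0.616 TW

In TW:
  1743 GW = 1743e-3 TW = 1.743
  1.127 TW → 1.127
Difference: 1.743 - 1.127 = 0.616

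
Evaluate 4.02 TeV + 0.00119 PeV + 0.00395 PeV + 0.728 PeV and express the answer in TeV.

737.16 TeV

In TeV:
  4.02 TeV → 4.02
  0.00119 PeV = 0.00119e3 TeV = 1.19
  0.00395 PeV = 0.00395e3 TeV = 3.95
  0.728 PeV = 0.728e3 TeV = 728
Sum: 4.02 + 1.19 + 3.95 + 728 = 737.16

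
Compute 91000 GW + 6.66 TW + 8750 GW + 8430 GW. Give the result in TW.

In TW:
  91000 GW = 91000 × 10⁻³ TW = 91
  6.66 TW → 6.66
  8750 GW = 8750 × 10⁻³ TW = 8.75
  8430 GW = 8430 × 10⁻³ TW = 8.43
Sum: 91 + 6.66 + 8.75 + 8.43 = 114.84

114.84 TW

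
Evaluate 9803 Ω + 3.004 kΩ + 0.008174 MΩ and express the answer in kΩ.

20.981 kΩ

In kΩ:
  9803 Ω = 9803e-3 kΩ = 9.803
  3.004 kΩ → 3.004
  0.008174 MΩ = 0.008174e3 kΩ = 8.174
Sum: 9.803 + 3.004 + 8.174 = 20.981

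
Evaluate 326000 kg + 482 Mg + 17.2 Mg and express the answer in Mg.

825.2 Mg

In Mg:
  326000 kg = 326000e-3 Mg = 326
  482 Mg → 482
  17.2 Mg → 17.2
Sum: 326 + 482 + 17.2 = 825.2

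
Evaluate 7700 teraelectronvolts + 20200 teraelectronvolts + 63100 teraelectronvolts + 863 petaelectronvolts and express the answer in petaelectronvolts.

In petaelectronvolts:
  7700 teraelectronvolts = 7700e-3 petaelectronvolts = 7.7
  20200 teraelectronvolts = 20200e-3 petaelectronvolts = 20.2
  63100 teraelectronvolts = 63100e-3 petaelectronvolts = 63.1
  863 petaelectronvolts → 863
Sum: 7.7 + 20.2 + 63.1 + 863 = 954

954 petaelectronvolts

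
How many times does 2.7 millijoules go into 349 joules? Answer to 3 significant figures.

(349) / (2.7 × 10⁻³) = 129.3 × 10³

129000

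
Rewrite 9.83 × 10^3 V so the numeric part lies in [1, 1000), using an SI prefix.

= 9.83 × 10^3 V; 10^3 is kilo.

9.83 kV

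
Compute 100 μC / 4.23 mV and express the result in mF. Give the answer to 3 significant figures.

23.6 mF

(100e-6) / (4.23e-3) = 23.641e-3 F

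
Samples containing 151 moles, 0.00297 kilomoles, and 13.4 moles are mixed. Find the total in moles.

167.37 moles

In moles:
  151 moles → 151
  0.00297 kilomoles = 0.00297e3 moles = 2.97
  13.4 moles → 13.4
Sum: 151 + 2.97 + 13.4 = 167.37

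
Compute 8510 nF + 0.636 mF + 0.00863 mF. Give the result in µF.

In µF:
  8510 nF = 8510e-3 µF = 8.51
  0.636 mF = 0.636e3 µF = 636
  0.00863 mF = 0.00863e3 µF = 8.63
Sum: 8.51 + 636 + 8.63 = 653.14

653.14 µF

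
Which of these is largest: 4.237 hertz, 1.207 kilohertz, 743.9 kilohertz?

4.237 hertz = 4.237 hertz
1.207 kilohertz = 1207 hertz
743.9 kilohertz = 743900 hertz

743.9 kilohertz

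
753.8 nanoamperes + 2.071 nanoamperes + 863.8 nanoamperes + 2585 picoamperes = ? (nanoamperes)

1622.256 nanoamperes

In nanoamperes:
  753.8 nanoamperes → 753.8
  2.071 nanoamperes → 2.071
  863.8 nanoamperes → 863.8
  2585 picoamperes = 2585 × 10^-3 nanoamperes = 2.585
Sum: 753.8 + 2.071 + 863.8 + 2.585 = 1622.256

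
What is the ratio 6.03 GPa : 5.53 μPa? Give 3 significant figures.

1090000000000000

(6.03e9) / (5.53e-6) = 1.09e15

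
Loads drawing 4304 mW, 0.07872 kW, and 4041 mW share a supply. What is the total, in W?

87.065 W

In W:
  4304 mW = 4304 × 10^-3 W = 4.304
  0.07872 kW = 0.07872 × 10^3 W = 78.72
  4041 mW = 4041 × 10^-3 W = 4.041
Sum: 4.304 + 78.72 + 4.041 = 87.065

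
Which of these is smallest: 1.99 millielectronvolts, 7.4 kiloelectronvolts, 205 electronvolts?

1.99 millielectronvolts

1.99 millielectronvolts = 0.00199 electronvolts
7.4 kiloelectronvolts = 7400 electronvolts
205 electronvolts = 205 electronvolts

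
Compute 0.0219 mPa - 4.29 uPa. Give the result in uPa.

17.61 uPa

In uPa:
  0.0219 mPa = 0.0219 × 10³ uPa = 21.9
  4.29 uPa → 4.29
Difference: 21.9 - 4.29 = 17.61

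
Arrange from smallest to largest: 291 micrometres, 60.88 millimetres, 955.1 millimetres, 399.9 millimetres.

291 micrometres < 60.88 millimetres < 399.9 millimetres < 955.1 millimetres

291 micrometres = 0.000291 metres
60.88 millimetres = 0.06088 metres
955.1 millimetres = 0.9551 metres
399.9 millimetres = 0.3999 metres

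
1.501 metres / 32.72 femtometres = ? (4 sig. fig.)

(1.501) / (32.72 × 10^-15) = 0.045874 × 10^15

45870000000000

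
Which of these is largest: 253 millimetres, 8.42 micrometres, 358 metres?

358 metres

253 millimetres = 0.253 metres
8.42 micrometres = 0.00000842 metres
358 metres = 358 metres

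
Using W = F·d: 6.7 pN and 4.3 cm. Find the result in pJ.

0.2881 pJ

6.7 × 10⁻¹² × 4.3 × 10⁻² = 28.81 × 10⁻¹⁴ J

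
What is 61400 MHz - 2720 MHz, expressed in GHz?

In GHz:
  61400 MHz = 61400e-3 GHz = 61.4
  2720 MHz = 2720e-3 GHz = 2.72
Difference: 61.4 - 2.72 = 58.68

58.68 GHz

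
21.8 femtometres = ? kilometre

0.0000000000000000218 kilometres

femto = 1e-15, kilo = 1e3; factor is 1e-18.
21.8 × 1e-18 = 0.0000000000000000218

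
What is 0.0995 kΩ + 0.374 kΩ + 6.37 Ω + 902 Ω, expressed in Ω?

1381.87 Ω

In Ω:
  0.0995 kΩ = 0.0995 × 10³ Ω = 99.5
  0.374 kΩ = 0.374 × 10³ Ω = 374
  6.37 Ω → 6.37
  902 Ω → 902
Sum: 99.5 + 374 + 6.37 + 902 = 1381.87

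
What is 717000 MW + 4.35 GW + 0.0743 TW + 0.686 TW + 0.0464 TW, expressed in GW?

In GW:
  717000 MW = 717000 × 10⁻³ GW = 717
  4.35 GW → 4.35
  0.0743 TW = 0.0743 × 10³ GW = 74.3
  0.686 TW = 0.686 × 10³ GW = 686
  0.0464 TW = 0.0464 × 10³ GW = 46.4
Sum: 717 + 4.35 + 74.3 + 686 + 46.4 = 1528.05

1528.05 GW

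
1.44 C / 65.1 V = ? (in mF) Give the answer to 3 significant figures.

22.1 mF

(1.44) / (65.1) = 0.02212 F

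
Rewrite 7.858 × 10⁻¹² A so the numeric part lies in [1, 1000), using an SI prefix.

= 7.858 × 10⁻¹² A; 10⁻¹² is pico.

7.858 pA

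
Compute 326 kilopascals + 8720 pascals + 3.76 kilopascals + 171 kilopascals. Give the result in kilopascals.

In kilopascals:
  326 kilopascals → 326
  8720 pascals = 8720 × 10^-3 kilopascals = 8.72
  3.76 kilopascals → 3.76
  171 kilopascals → 171
Sum: 326 + 8.72 + 3.76 + 171 = 509.48

509.48 kilopascals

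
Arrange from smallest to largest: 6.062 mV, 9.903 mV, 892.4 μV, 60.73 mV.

6.062 mV = 0.006062 V
9.903 mV = 0.009903 V
892.4 μV = 0.0008924 V
60.73 mV = 0.06073 V

892.4 μV < 6.062 mV < 9.903 mV < 60.73 mV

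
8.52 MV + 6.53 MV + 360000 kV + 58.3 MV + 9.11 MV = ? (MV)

In MV:
  8.52 MV → 8.52
  6.53 MV → 6.53
  360000 kV = 360000e-3 MV = 360
  58.3 MV → 58.3
  9.11 MV → 9.11
Sum: 8.52 + 6.53 + 360 + 58.3 + 9.11 = 442.46

442.46 MV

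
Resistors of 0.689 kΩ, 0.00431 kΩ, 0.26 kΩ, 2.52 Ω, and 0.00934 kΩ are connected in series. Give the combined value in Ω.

965.17 Ω

In Ω:
  0.689 kΩ = 0.689 × 10³ Ω = 689
  0.00431 kΩ = 0.00431 × 10³ Ω = 4.31
  0.26 kΩ = 0.26 × 10³ Ω = 260
  2.52 Ω → 2.52
  0.00934 kΩ = 0.00934 × 10³ Ω = 9.34
Sum: 689 + 4.31 + 260 + 2.52 + 9.34 = 965.17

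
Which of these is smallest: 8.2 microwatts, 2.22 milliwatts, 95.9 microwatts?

8.2 microwatts = 0.0000082 watts
2.22 milliwatts = 0.00222 watts
95.9 microwatts = 0.0000959 watts

8.2 microwatts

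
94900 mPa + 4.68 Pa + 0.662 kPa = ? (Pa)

761.58 Pa

In Pa:
  94900 mPa = 94900 × 10^-3 Pa = 94.9
  4.68 Pa → 4.68
  0.662 kPa = 0.662 × 10^3 Pa = 662
Sum: 94.9 + 4.68 + 662 = 761.58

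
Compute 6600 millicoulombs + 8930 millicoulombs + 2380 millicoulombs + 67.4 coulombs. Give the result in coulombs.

In coulombs:
  6600 millicoulombs = 6600e-3 coulombs = 6.6
  8930 millicoulombs = 8930e-3 coulombs = 8.93
  2380 millicoulombs = 2380e-3 coulombs = 2.38
  67.4 coulombs → 67.4
Sum: 6.6 + 8.93 + 2.38 + 67.4 = 85.31

85.31 coulombs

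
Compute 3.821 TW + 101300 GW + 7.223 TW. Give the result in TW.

In TW:
  3.821 TW → 3.821
  101300 GW = 101300 × 10⁻³ TW = 101.3
  7.223 TW → 7.223
Sum: 3.821 + 101.3 + 7.223 = 112.344

112.344 TW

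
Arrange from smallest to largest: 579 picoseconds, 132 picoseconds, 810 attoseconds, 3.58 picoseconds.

579 picoseconds = 0.000000000579 seconds
132 picoseconds = 0.000000000132 seconds
810 attoseconds = 0.00000000000000081 seconds
3.58 picoseconds = 0.00000000000358 seconds

810 attoseconds < 3.58 picoseconds < 132 picoseconds < 579 picoseconds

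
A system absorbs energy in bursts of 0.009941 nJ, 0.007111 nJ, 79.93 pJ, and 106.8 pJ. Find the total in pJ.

In pJ:
  0.009941 nJ = 0.009941 × 10^3 pJ = 9.941
  0.007111 nJ = 0.007111 × 10^3 pJ = 7.111
  79.93 pJ → 79.93
  106.8 pJ → 106.8
Sum: 9.941 + 7.111 + 79.93 + 106.8 = 203.782

203.782 pJ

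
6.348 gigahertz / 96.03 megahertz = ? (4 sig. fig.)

66.10

(6.348e9) / (96.03e6) = 0.066104e3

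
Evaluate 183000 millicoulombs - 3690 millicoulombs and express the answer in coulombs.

179.31 coulombs

In coulombs:
  183000 millicoulombs = 183000e-3 coulombs = 183
  3690 millicoulombs = 3690e-3 coulombs = 3.69
Difference: 183 - 3.69 = 179.31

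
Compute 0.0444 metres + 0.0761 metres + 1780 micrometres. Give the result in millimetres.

122.28 millimetres

In millimetres:
  0.0444 metres = 0.0444 × 10^3 millimetres = 44.4
  0.0761 metres = 0.0761 × 10^3 millimetres = 76.1
  1780 micrometres = 1780 × 10^-3 millimetres = 1.78
Sum: 44.4 + 76.1 + 1.78 = 122.28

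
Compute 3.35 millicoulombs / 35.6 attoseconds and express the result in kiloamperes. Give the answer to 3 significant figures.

(3.35 × 10⁻³) / (35.6 × 10⁻¹⁸) = 0.094101 × 10¹⁵ A

94100000000 kiloamperes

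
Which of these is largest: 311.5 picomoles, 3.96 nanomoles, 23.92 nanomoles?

311.5 picomoles = 0.0000000003115 moles
3.96 nanomoles = 0.00000000396 moles
23.92 nanomoles = 0.00000002392 moles

23.92 nanomoles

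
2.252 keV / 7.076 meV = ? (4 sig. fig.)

(2.252e3) / (7.076e-3) = 0.31826e6

318300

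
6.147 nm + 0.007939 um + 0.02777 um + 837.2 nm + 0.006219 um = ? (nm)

885.275 nm

In nm:
  6.147 nm → 6.147
  0.007939 um = 0.007939e3 nm = 7.939
  0.02777 um = 0.02777e3 nm = 27.77
  837.2 nm → 837.2
  0.006219 um = 0.006219e3 nm = 6.219
Sum: 6.147 + 7.939 + 27.77 + 837.2 + 6.219 = 885.275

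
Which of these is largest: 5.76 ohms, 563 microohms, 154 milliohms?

5.76 ohms

5.76 ohms = 5.76 ohms
563 microohms = 0.000563 ohms
154 milliohms = 0.154 ohms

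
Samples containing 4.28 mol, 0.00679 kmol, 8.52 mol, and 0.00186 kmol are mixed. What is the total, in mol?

21.45 mol

In mol:
  4.28 mol → 4.28
  0.00679 kmol = 0.00679 × 10^3 mol = 6.79
  8.52 mol → 8.52
  0.00186 kmol = 0.00186 × 10^3 mol = 1.86
Sum: 4.28 + 6.79 + 8.52 + 1.86 = 21.45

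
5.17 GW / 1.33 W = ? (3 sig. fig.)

3890000000

(5.17 × 10⁹) / (1.33) = 3.887 × 10⁹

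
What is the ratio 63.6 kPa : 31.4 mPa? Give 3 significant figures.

2030000

(63.6 × 10^3) / (31.4 × 10^-3) = 2.025 × 10^6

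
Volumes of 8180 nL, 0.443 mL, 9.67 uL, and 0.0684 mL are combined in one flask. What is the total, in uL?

529.25 uL

In uL:
  8180 nL = 8180e-3 uL = 8.18
  0.443 mL = 0.443e3 uL = 443
  9.67 uL → 9.67
  0.0684 mL = 0.0684e3 uL = 68.4
Sum: 8.18 + 443 + 9.67 + 68.4 = 529.25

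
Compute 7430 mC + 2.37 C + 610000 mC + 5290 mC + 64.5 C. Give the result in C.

689.59 C

In C:
  7430 mC = 7430e-3 C = 7.43
  2.37 C → 2.37
  610000 mC = 610000e-3 C = 610
  5290 mC = 5290e-3 C = 5.29
  64.5 C → 64.5
Sum: 7.43 + 2.37 + 610 + 5.29 + 64.5 = 689.59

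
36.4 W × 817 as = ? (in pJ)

0.0297388 pJ

36.4 × 817e-18 = 29738.8e-18 J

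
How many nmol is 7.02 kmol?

kilo = 1e3, nano = 1e-9; factor is 1e12.
7.02 × 1e12 = 7020000000000

7020000000000 nmol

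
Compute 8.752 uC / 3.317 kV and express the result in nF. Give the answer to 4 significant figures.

(8.752 × 10⁻⁶) / (3.317 × 10³) = 2.63853 × 10⁻⁹ F

2.639 nF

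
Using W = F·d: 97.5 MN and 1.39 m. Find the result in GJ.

0.135525 GJ

97.5 × 10^6 × 1.39 = 135.525 × 10^6 J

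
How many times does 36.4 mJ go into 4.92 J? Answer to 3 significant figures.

(4.92) / (36.4 × 10⁻³) = 0.1352 × 10³

135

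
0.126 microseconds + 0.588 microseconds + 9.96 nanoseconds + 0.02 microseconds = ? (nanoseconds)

743.96 nanoseconds

In nanoseconds:
  0.126 microseconds = 0.126 × 10³ nanoseconds = 126
  0.588 microseconds = 0.588 × 10³ nanoseconds = 588
  9.96 nanoseconds → 9.96
  0.02 microseconds = 0.02 × 10³ nanoseconds = 20
Sum: 126 + 588 + 9.96 + 20 = 743.96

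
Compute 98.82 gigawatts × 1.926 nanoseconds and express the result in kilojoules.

0.19032732 kilojoules

98.82 × 10^9 × 1.926 × 10^-9 = 190.32732 J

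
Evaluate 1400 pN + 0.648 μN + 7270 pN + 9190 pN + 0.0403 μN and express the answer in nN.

706.16 nN

In nN:
  1400 pN = 1400 × 10^-3 nN = 1.4
  0.648 μN = 0.648 × 10^3 nN = 648
  7270 pN = 7270 × 10^-3 nN = 7.27
  9190 pN = 9190 × 10^-3 nN = 9.19
  0.0403 μN = 0.0403 × 10^3 nN = 40.3
Sum: 1.4 + 648 + 7.27 + 9.19 + 40.3 = 706.16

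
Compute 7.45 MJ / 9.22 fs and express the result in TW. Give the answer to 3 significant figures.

808000000 TW

(7.45 × 10^6) / (9.22 × 10^-15) = 0.80803 × 10^21 W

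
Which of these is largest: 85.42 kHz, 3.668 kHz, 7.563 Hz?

85.42 kHz = 85420 Hz
3.668 kHz = 3668 Hz
7.563 Hz = 7.563 Hz

85.42 kHz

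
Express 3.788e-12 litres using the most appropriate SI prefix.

3.788 picolitres

= 3.788e-12 litres; 1e-12 is pico.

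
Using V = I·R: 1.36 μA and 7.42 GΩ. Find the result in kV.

10.0912 kV

1.36 × 10^-6 × 7.42 × 10^9 = 10.0912 × 10^3 V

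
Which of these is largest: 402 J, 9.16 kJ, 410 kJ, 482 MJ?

402 J = 402 J
9.16 kJ = 9160 J
410 kJ = 410000 J
482 MJ = 482000000 J

482 MJ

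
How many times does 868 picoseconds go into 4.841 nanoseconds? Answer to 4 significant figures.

5.577

(4.841 × 10^-9) / (868 × 10^-12) = 0.0055772 × 10^3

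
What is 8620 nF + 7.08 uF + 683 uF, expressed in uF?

In uF:
  8620 nF = 8620 × 10^-3 uF = 8.62
  7.08 uF → 7.08
  683 uF → 683
Sum: 8.62 + 7.08 + 683 = 698.7

698.7 uF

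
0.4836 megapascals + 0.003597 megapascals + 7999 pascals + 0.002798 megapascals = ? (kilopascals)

In kilopascals:
  0.4836 megapascals = 0.4836 × 10^3 kilopascals = 483.6
  0.003597 megapascals = 0.003597 × 10^3 kilopascals = 3.597
  7999 pascals = 7999 × 10^-3 kilopascals = 7.999
  0.002798 megapascals = 0.002798 × 10^3 kilopascals = 2.798
Sum: 483.6 + 3.597 + 7.999 + 2.798 = 497.994

497.994 kilopascals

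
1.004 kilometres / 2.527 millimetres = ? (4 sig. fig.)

(1.004 × 10³) / (2.527 × 10⁻³) = 0.39731 × 10⁶

397300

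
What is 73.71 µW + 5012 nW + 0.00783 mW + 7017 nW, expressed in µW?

In µW:
  73.71 µW → 73.71
  5012 nW = 5012 × 10⁻³ µW = 5.012
  0.00783 mW = 0.00783 × 10³ µW = 7.83
  7017 nW = 7017 × 10⁻³ µW = 7.017
Sum: 73.71 + 5.012 + 7.83 + 7.017 = 93.569

93.569 µW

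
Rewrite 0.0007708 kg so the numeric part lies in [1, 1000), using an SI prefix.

= 770.8 × 10^-3 g; 10^-3 is milli.

770.8 mg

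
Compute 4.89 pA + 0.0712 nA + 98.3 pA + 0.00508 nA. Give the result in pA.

179.47 pA

In pA:
  4.89 pA → 4.89
  0.0712 nA = 0.0712 × 10^3 pA = 71.2
  98.3 pA → 98.3
  0.00508 nA = 0.00508 × 10^3 pA = 5.08
Sum: 4.89 + 71.2 + 98.3 + 5.08 = 179.47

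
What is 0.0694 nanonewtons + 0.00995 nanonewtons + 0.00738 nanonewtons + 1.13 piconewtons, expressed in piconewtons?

87.86 piconewtons

In piconewtons:
  0.0694 nanonewtons = 0.0694 × 10^3 piconewtons = 69.4
  0.00995 nanonewtons = 0.00995 × 10^3 piconewtons = 9.95
  0.00738 nanonewtons = 0.00738 × 10^3 piconewtons = 7.38
  1.13 piconewtons → 1.13
Sum: 69.4 + 9.95 + 7.38 + 1.13 = 87.86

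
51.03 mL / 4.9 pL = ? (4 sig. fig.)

(51.03 × 10^-3) / (4.9 × 10^-12) = 10.414 × 10^9

10410000000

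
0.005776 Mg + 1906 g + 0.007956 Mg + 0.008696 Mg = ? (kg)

In kg:
  0.005776 Mg = 0.005776 × 10³ kg = 5.776
  1906 g = 1906 × 10⁻³ kg = 1.906
  0.007956 Mg = 0.007956 × 10³ kg = 7.956
  0.008696 Mg = 0.008696 × 10³ kg = 8.696
Sum: 5.776 + 1.906 + 7.956 + 8.696 = 24.334

24.334 kg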